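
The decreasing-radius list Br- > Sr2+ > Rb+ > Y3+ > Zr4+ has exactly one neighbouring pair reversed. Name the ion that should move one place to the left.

Scanning neighbour by neighbour, only Sr2+/Rb+ violates a trend: Sr2+ and Rb+ share 36 electrons; the higher nuclear charge on Sr (Z=38) contracts it more, so Sr2+ < Rb+. That makes Rb+ the one sitting a position late relative to where it belongs.

Rb+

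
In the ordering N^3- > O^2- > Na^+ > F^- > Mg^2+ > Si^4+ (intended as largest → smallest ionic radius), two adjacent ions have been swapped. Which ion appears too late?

F^-

Check each adjacent pair. Na^+ and F^- are reversed: Na^+ and F^- share 10 electrons; the higher nuclear charge on Na (Z=11) contracts it more, so Na^+ < F^-. No other neighbouring pair contradicts the periodic trends, so F^- is the ion listed too late.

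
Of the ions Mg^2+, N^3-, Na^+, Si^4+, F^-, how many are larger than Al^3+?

Isoelectronic series (10 e⁻ each). Size is set by nuclear charge: more protons means a smaller ion. Si^4+ (Z=14), Al^3+ (Z=13), Mg^2+ (Z=12), Na^+ (Z=11), F^- (Z=9), N^3- (Z=7).
Placing each against Al^3+: smaller — Si^4+; larger — Mg^2+, Na^+, F^-, N^3-. Count: 4.

4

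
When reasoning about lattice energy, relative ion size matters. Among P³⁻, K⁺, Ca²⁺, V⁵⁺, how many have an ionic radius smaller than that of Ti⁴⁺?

These species are isoelectronic with 18 electrons. The only difference is the number of protons: V⁵⁺ (Z=23), Ti⁴⁺ (Z=22), Ca²⁺ (Z=20), K⁺ (Z=19), P³⁻ (Z=15). The strongest nuclear pull (V⁵⁺) gives the smallest ion.
Ordering all of them (including Ti⁴⁺) by radius gives V⁵⁺ < Ti⁴⁺ < Ca²⁺ < K⁺ < P³⁻. So 1 is smaller.

1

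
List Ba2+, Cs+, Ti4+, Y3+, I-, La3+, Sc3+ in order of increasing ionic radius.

Electron counts and nuclear charges: Ti4+ (Z=22, 18 e⁻), Sc3+ (Z=21, 18 e⁻), Y3+ (Z=39, 36 e⁻), La3+ (Z=57, 54 e⁻), Ba2+ (Z=56, 54 e⁻), Cs+ (Z=55, 54 e⁻), I- (Z=53, 54 e⁻). Ti4+ < Sc3+ (isoelectronic, higher Z=22 is smaller); Sc3+ < Y3+ (same group, 1 shell fewer); Y3+ < La3+ (same group, period 5 vs 6); La3+ < Ba2+ (isoelectronic, higher Z=57 is smaller); Ba2+ < Cs+ (isoelectronic, higher Z=56 is smaller); Cs+ < I- (isoelectronic, higher Z=55 is smaller).

Ti4+ < Sc3+ < Y3+ < La3+ < Ba2+ < Cs+ < I-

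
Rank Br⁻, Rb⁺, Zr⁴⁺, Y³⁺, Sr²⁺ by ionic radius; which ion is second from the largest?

Rb⁺

These species are isoelectronic with 36 electrons. The only difference is the number of protons: Zr⁴⁺ (Z=40), Y³⁺ (Z=39), Sr²⁺ (Z=38), Rb⁺ (Z=37), Br⁻ (Z=35). The strongest nuclear pull (Zr⁴⁺) gives the smallest ion.
That gives Zr⁴⁺ < Y³⁺ < Sr²⁺ < Rb⁺ < Br⁻. From the largest end, number 2 is Rb⁺.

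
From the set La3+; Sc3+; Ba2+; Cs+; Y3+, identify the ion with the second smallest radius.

Sc3+ (Z=21, 18 e⁻), Y3+ (Z=39, 36 e⁻), La3+ (Z=57, 54 e⁻), Ba2+ (Z=56, 54 e⁻), Cs+ (Z=55, 54 e⁻). Sc3+ < Y3+ (same group, 1 shell fewer); Y3+ < La3+ (same group, period 5 vs 6); La3+ < Ba2+ (isoelectronic, higher Z=57 is smaller); Ba2+ < Cs+ (both 54 e⁻, Z=56>55).
Ordering: Sc3+ < Y3+ < La3+ < Ba2+ < Cs+. The second smallest is Y3+.

Y3+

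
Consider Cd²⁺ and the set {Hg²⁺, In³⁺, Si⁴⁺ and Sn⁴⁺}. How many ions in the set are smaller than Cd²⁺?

Electron counts and nuclear charges: Si⁴⁺: 10 e⁻, Z=14, Sn⁴⁺: 46 e⁻, Z=50, In³⁺: 46 e⁻, Z=49, Cd²⁺: 46 e⁻, Z=48, Hg²⁺: 78 e⁻, Z=80. Si⁴⁺ < Sn⁴⁺ (same group, period 3 vs 5); Sn⁴⁺ < In³⁺ (both 46 e⁻, Z=50>49); In³⁺ < Cd²⁺ (both 46 e⁻, Z=49>48); Cd²⁺ < Hg²⁺ (same group, period 5 vs 6).
Overall: Si⁴⁺ < Sn⁴⁺ < In³⁺ < Cd²⁺ < Hg²⁺. Cd²⁺ has 3 below it and 1 above. Count: 3.

3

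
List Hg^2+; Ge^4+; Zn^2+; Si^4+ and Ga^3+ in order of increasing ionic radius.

Si^4+ < Ge^4+ < Ga^3+ < Zn^2+ < Hg^2+

Electron counts and nuclear charges: Si^4+ has 10 e⁻ (Z=14), Ge^4+ has 28 e⁻ (Z=32), Ga^3+ has 28 e⁻ (Z=31), Zn^2+ has 28 e⁻ (Z=30), Hg^2+ has 78 e⁻ (Z=80). Si^4+ < Ge^4+ (same group, period 3 vs 4); Ge^4+ < Ga^3+ (isoelectronic, higher Z=32 is smaller); Ga^3+ < Zn^2+ (both 28 e⁻, Z=31>30); Zn^2+ < Hg^2+ (same group, period 4 vs 6).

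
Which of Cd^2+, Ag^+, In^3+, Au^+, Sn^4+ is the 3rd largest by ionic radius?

First list Z and electron count for each: Sn^4+ has 46 e⁻ (Z=50), In^3+ has 46 e⁻ (Z=49), Cd^2+ has 46 e⁻ (Z=48), Ag^+ has 46 e⁻ (Z=47), Au^+ has 78 e⁻ (Z=79). Sn^4+ < In^3+ (isoelectronic, higher Z=50 is smaller); In^3+ < Cd^2+ (both 46 e⁻, Z=49>48); Cd^2+ < Ag^+ (isoelectronic, higher Z=48 is smaller); Ag^+ < Au^+ (same group, 1 shell fewer).
Full ascending order: Sn^4+ < In^3+ < Cd^2+ < Ag^+ < Au^+. Counting from the largest, position 3 is Cd^2+.

Cd^2+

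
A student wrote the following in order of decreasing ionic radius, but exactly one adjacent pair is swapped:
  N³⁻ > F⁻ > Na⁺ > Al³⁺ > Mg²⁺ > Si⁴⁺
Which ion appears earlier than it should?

Al³⁺

Compare adjacent ions: Al³⁺ and Mg²⁺ share 10 electrons; the higher nuclear charge on Al (Z=13) contracts it more, so Al³⁺ < Mg²⁺ — yet in this decreasing list Al³⁺ sits before Mg²⁺. Nothing else is reversed, so Al³⁺ should move one place to the right.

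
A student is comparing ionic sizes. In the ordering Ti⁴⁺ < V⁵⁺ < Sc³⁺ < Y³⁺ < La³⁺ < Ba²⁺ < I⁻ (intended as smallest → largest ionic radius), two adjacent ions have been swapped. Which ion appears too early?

Ti⁴⁺

Check each adjacent pair. Ti⁴⁺ and V⁵⁺ are reversed: both have 18 electrons but Z(V)=23 > Z(Ti)=22, so V⁵⁺ should be the smaller of the two. No other neighbouring pair contradicts the periodic trends, so Ti⁴⁺ is the ion listed too early.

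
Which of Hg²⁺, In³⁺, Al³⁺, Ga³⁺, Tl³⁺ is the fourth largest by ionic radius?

Tabulating Z and e⁻: Al³⁺ (Z=13, 10 e⁻), Ga³⁺ (Z=31, 28 e⁻), In³⁺ (Z=49, 46 e⁻), Tl³⁺ (Z=81, 78 e⁻), Hg²⁺ (Z=80, 78 e⁻). Al³⁺ < Ga³⁺ (same group, 1 shell fewer); Ga³⁺ < In³⁺ (same group, period 4 vs 5); In³⁺ < Tl³⁺ (same group, period 5 vs 6); Tl³⁺ < Hg²⁺ (isoelectronic, higher Z=81 is smaller).
That gives Al³⁺ < Ga³⁺ < In³⁺ < Tl³⁺ < Hg²⁺. From the largest end, number 4 is Ga³⁺.

Ga³⁺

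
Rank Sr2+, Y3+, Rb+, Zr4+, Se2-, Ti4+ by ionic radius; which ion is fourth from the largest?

Y3+

Work out protons and electrons: Ti4+ (Z=22, 18 e⁻), Zr4+ (Z=40, 36 e⁻), Y3+ (Z=39, 36 e⁻), Sr2+ (Z=38, 36 e⁻), Rb+ (Z=37, 36 e⁻), Se2- (Z=34, 36 e⁻). Ti4+ < Zr4+ (same group, period 4 vs 5); Zr4+ < Y3+ (both 36 e⁻, Z=40>39); Y3+ < Sr2+ (isoelectronic, higher Z=39 is smaller); Sr2+ < Rb+ (both 36 e⁻, Z=38>37); Rb+ < Se2- (both 36 e⁻, Z=37>34).
That gives Ti4+ < Zr4+ < Y3+ < Sr2+ < Rb+ < Se2-. From the largest end, number 4 is Y3+.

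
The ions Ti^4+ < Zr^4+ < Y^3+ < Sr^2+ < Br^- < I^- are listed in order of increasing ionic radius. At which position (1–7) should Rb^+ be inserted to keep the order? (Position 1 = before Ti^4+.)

5

First list Z and electron count for each: Ti^4+ has 18 e⁻ (Z=22), Zr^4+ has 36 e⁻ (Z=40), Y^3+ has 36 e⁻ (Z=39), Sr^2+ has 36 e⁻ (Z=38), Rb^+ has 36 e⁻ (Z=37), Br^- has 36 e⁻ (Z=35), I^- has 54 e⁻ (Z=53). Ti^4+ < Zr^4+ (same group, 1 shell fewer); Zr^4+ < Y^3+ (both 36 e⁻, Z=40>39); Y^3+ < Sr^2+ (both 36 e⁻, Z=39>38); Sr^2+ < Rb^+ (isoelectronic, higher Z=38 is smaller); Rb^+ < Br^- (isoelectronic, higher Z=37 is smaller); Br^- < I^- (same group, 1 shell fewer).
Merged order: Ti^4+ < Zr^4+ < Y^3+ < Sr^2+ < Rb^+ < Br^- < I^- — Rb^+ is number 5.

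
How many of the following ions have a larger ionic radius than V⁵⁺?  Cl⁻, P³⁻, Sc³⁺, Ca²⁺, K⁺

5

Each ion has 18 electrons. The ranking follows nuclear charge in reverse — greater Z gives a smaller radius. V⁵⁺ (Z=23), Sc³⁺ (Z=21), Ca²⁺ (Z=20), K⁺ (Z=19), Cl⁻ (Z=17), P³⁻ (Z=15).
Placing each against V⁵⁺: smaller — none; larger — Sc³⁺, Ca²⁺, K⁺, Cl⁻, P³⁻. Count: 5.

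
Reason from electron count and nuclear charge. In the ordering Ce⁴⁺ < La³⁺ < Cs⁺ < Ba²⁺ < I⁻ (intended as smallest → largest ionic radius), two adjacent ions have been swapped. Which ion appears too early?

Cs⁺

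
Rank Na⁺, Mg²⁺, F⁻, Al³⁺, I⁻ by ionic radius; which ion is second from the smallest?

Work out protons and electrons: Al³⁺ has 10 e⁻ (Z=13), Mg²⁺ has 10 e⁻ (Z=12), Na⁺ has 10 e⁻ (Z=11), F⁻ has 10 e⁻ (Z=9), I⁻ has 54 e⁻ (Z=53). Al³⁺ < Mg²⁺ (isoelectronic, higher Z=13 is smaller); Mg²⁺ < Na⁺ (isoelectronic, higher Z=12 is smaller); Na⁺ < F⁻ (isoelectronic, higher Z=11 is smaller); F⁻ < I⁻ (same group, 3 shells fewer).
So the order is Al³⁺ < Mg²⁺ < Na⁺ < F⁻ < I⁻; the 2nd-smallest ion is Mg²⁺.

Mg²⁺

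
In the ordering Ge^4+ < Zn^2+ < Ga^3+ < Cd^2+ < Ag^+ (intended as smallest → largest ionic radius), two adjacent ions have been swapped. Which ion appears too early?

The pair Zn^2+, Ga^3+ is the wrong way round — they are isoelectronic (28 e⁻) and Ga has more protons than Zn (31 vs 30), making Ga^3+ smaller. All other adjacent pairs agree with periodic trends, so Zn^2+ is the misplaced ion.

Zn^2+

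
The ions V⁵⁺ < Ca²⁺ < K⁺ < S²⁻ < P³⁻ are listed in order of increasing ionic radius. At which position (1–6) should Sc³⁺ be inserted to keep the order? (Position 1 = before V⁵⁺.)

These species are isoelectronic with 18 electrons. The only difference is the number of protons: V⁵⁺ (Z=23), Sc³⁺ (Z=21), Ca²⁺ (Z=20), K⁺ (Z=19), S²⁻ (Z=16), P³⁻ (Z=15). The strongest nuclear pull (V⁵⁺) gives the smallest ion.
The complete sequence is V⁵⁺ < Sc³⁺ < Ca²⁺ < K⁺ < S²⁻ < P³⁻. Sc³⁺ sits at position 2.

2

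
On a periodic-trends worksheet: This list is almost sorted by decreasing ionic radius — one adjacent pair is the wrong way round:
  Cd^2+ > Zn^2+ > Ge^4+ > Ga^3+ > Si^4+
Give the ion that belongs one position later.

Ge^4+

Check each adjacent pair. Ge^4+ and Ga^3+ are reversed: Ge^4+ and Ga^3+ share 28 electrons; the higher nuclear charge on Ge (Z=32) contracts it more, so Ge^4+ < Ga^3+. No other neighbouring pair contradicts the periodic trends, so Ge^4+ is the ion listed too early.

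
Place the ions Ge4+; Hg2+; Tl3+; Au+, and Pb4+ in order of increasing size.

Ge4+ (Z=32, 28 e⁻), Pb4+ (Z=82, 78 e⁻), Tl3+ (Z=81, 78 e⁻), Hg2+ (Z=80, 78 e⁻), Au+ (Z=79, 78 e⁻). Ge4+ < Pb4+ (same group, 2 shells fewer); Pb4+ < Tl3+ (isoelectronic, higher Z=82 is smaller); Tl3+ < Hg2+ (both 78 e⁻, Z=81>80); Hg2+ < Au+ (isoelectronic, higher Z=80 is smaller).

Ge4+ < Pb4+ < Tl3+ < Hg2+ < Au+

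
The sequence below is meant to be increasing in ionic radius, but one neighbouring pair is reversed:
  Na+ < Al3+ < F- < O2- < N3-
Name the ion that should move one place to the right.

Na+

Check each adjacent pair. Na+ and Al3+ are reversed: Al3+ and Na+ share 10 electrons; the higher nuclear charge on Al (Z=13) contracts it more, so Al3+ < Na+. No other neighbouring pair contradicts the periodic trends, so Na+ is the ion listed too early.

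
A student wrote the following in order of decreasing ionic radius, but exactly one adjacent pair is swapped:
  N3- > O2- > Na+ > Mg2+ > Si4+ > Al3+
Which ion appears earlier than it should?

Compare adjacent ions: both have 10 electrons but Z(Si)=14 > Z(Al)=13, so Si4+ should be the smaller of the two — yet in this decreasing list Si4+ sits before Al3+. Nothing else is reversed, so Si4+ should move one place to the right.

Si4+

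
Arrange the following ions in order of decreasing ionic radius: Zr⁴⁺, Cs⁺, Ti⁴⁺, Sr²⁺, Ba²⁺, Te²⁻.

Te²⁻ > Cs⁺ > Ba²⁺ > Sr²⁺ > Zr⁴⁺ > Ti⁴⁺

Ti⁴⁺ (Z=22, 18 e⁻), Zr⁴⁺ (Z=40, 36 e⁻), Sr²⁺ (Z=38, 36 e⁻), Ba²⁺ (Z=56, 54 e⁻), Cs⁺ (Z=55, 54 e⁻), Te²⁻ (Z=52, 54 e⁻). Ti⁴⁺ < Zr⁴⁺ (same group, period 4 vs 5); Zr⁴⁺ < Sr²⁺ (isoelectronic, higher Z=40 is smaller); Sr²⁺ < Ba²⁺ (same group, period 5 vs 6); Ba²⁺ < Cs⁺ (isoelectronic, higher Z=56 is smaller); Cs⁺ < Te²⁻ (isoelectronic, higher Z=55 is smaller).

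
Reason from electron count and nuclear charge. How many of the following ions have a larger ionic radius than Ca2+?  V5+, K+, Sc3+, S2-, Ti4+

Isoelectronic series (18 e⁻ each). Size is set by nuclear charge: more protons means a smaller ion. V5+ (Z=23), Ti4+ (Z=22), Sc3+ (Z=21), Ca2+ (Z=20), K+ (Z=19), S2- (Z=16).
Relative to Ca2+, the ions that are larger are K+, S2-. That's 2.

2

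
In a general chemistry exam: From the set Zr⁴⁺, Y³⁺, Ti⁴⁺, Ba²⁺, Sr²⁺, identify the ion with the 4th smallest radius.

Tabulating Z and e⁻: Ti⁴⁺ (Z=22, 18 e⁻), Zr⁴⁺ (Z=40, 36 e⁻), Y³⁺ (Z=39, 36 e⁻), Sr²⁺ (Z=38, 36 e⁻), Ba²⁺ (Z=56, 54 e⁻). Ti⁴⁺ < Zr⁴⁺ (same group, 1 shell fewer); Zr⁴⁺ < Y³⁺ (isoelectronic, higher Z=40 is smaller); Y³⁺ < Sr²⁺ (isoelectronic, higher Z=39 is smaller); Sr²⁺ < Ba²⁺ (same group, 1 shell fewer).
Ordering: Ti⁴⁺ < Zr⁴⁺ < Y³⁺ < Sr²⁺ < Ba²⁺. The 4th smallest is Sr²⁺.

Sr²⁺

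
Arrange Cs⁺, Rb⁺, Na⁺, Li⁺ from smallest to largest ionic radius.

Li⁺ < Na⁺ < Rb⁺ < Cs⁺

All are in the same group with charge +1. Radius grows down the group as n (the outermost shell) increases.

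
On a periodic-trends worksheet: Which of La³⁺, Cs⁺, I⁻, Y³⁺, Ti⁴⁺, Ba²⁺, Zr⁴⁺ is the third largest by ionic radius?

Ba²⁺

Tabulating Z and e⁻: Ti⁴⁺ (Z=22, 18 e⁻), Zr⁴⁺ (Z=40, 36 e⁻), Y³⁺ (Z=39, 36 e⁻), La³⁺ (Z=57, 54 e⁻), Ba²⁺ (Z=56, 54 e⁻), Cs⁺ (Z=55, 54 e⁻), I⁻ (Z=53, 54 e⁻). Ti⁴⁺ < Zr⁴⁺ (same group, period 4 vs 5); Zr⁴⁺ < Y³⁺ (isoelectronic, higher Z=40 is smaller); Y³⁺ < La³⁺ (same group, period 5 vs 6); La³⁺ < Ba²⁺ (isoelectronic, higher Z=57 is smaller); Ba²⁺ < Cs⁺ (isoelectronic, higher Z=56 is smaller); Cs⁺ < I⁻ (both 54 e⁻, Z=55>53).
Ordering: Ti⁴⁺ < Zr⁴⁺ < Y³⁺ < La³⁺ < Ba²⁺ < Cs⁺ < I⁻. The third largest is Ba²⁺.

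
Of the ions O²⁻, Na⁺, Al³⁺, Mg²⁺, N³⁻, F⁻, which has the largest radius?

All of these have 10 electrons (isoelectronic). With the same electron cloud, the ion with the most protons pulls it in tightest. Nuclear charges: Al³⁺ (Z=13), Mg²⁺ (Z=12), Na⁺ (Z=11), F⁻ (Z=9), O²⁻ (Z=8), N³⁻ (Z=7). Highest Z is smallest.

N³⁻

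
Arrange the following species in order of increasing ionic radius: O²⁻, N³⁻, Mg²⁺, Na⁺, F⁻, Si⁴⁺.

Si⁴⁺ < Mg²⁺ < Na⁺ < F⁻ < O²⁻ < N³⁻

These species are isoelectronic with 10 electrons. The only difference is the number of protons: Si⁴⁺ (Z=14), Mg²⁺ (Z=12), Na⁺ (Z=11), F⁻ (Z=9), O²⁻ (Z=8), N³⁻ (Z=7). The strongest nuclear pull (Si⁴⁺) gives the smallest ion.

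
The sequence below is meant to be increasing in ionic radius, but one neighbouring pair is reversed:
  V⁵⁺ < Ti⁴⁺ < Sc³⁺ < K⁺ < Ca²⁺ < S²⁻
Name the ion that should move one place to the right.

K⁺

Compare adjacent ions: Ca²⁺ and K⁺ share 18 electrons; the higher nuclear charge on Ca (Z=20) contracts it more, so Ca²⁺ < K⁺ — yet in this increasing list K⁺ sits before Ca²⁺. Nothing else is reversed, so K⁺ should move one place to the right.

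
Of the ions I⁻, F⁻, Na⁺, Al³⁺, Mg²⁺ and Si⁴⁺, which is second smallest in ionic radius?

Al³⁺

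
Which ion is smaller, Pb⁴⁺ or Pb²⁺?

Pb⁴⁺

These are all Pb ions. Removing more electrons (higher positive charge) pulls the remaining electrons in closer, so Pb⁴⁺ is smallest and Pb²⁺ is largest.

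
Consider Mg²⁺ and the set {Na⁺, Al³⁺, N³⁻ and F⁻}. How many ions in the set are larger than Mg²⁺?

3

Isoelectronic series (10 e⁻ each). Size is set by nuclear charge: more protons means a smaller ion. Al³⁺ (Z=13), Mg²⁺ (Z=12), Na⁺ (Z=11), F⁻ (Z=9), N³⁻ (Z=7).
Ordering all of them (including Mg²⁺) by radius gives Al³⁺ < Mg²⁺ < Na⁺ < F⁻ < N³⁻. Count: 3.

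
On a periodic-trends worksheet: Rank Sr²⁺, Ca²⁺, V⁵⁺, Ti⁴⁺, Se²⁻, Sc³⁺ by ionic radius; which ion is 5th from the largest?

Work out protons and electrons: V⁵⁺: 18 e⁻, Z=23, Ti⁴⁺: 18 e⁻, Z=22, Sc³⁺: 18 e⁻, Z=21, Ca²⁺: 18 e⁻, Z=20, Sr²⁺: 36 e⁻, Z=38, Se²⁻: 36 e⁻, Z=34. V⁵⁺ < Ti⁴⁺ (isoelectronic, higher Z=23 is smaller); Ti⁴⁺ < Sc³⁺ (both 18 e⁻, Z=22>21); Sc³⁺ < Ca²⁺ (both 18 e⁻, Z=21>20); Ca²⁺ < Sr²⁺ (same group, 1 shell fewer); Sr²⁺ < Se²⁻ (isoelectronic, higher Z=38 is smaller).
Full ascending order: V⁵⁺ < Ti⁴⁺ < Sc³⁺ < Ca²⁺ < Sr²⁺ < Se²⁻. Counting from the largest, position 5 is Ti⁴⁺.

Ti⁴⁺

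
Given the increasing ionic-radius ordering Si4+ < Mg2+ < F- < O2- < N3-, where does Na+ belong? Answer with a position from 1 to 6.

3

Isoelectronic series (10 e⁻ each). Size is set by nuclear charge: more protons means a smaller ion. Si4+ (Z=14), Mg2+ (Z=12), Na+ (Z=11), F- (Z=9), O2- (Z=8), N3- (Z=7).
With Na+ included the full order is Si4+ < Mg2+ < Na+ < F- < O2- < N3-, so it takes position 3.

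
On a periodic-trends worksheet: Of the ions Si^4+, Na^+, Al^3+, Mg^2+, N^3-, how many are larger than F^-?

Isoelectronic series (10 e⁻ each). Size is set by nuclear charge: more protons means a smaller ion. Si^4+ (Z=14), Al^3+ (Z=13), Mg^2+ (Z=12), Na^+ (Z=11), F^- (Z=9), N^3- (Z=7).
Relative to F^-, the ions that are larger are N^3-. That's 1.

1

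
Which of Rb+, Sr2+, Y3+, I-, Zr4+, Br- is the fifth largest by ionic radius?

Y3+

Electron counts and nuclear charges: Zr4+ (Z=40, 36 e⁻), Y3+ (Z=39, 36 e⁻), Sr2+ (Z=38, 36 e⁻), Rb+ (Z=37, 36 e⁻), Br- (Z=35, 36 e⁻), I- (Z=53, 54 e⁻). Zr4+ < Y3+ (both 36 e⁻, Z=40>39); Y3+ < Sr2+ (isoelectronic, higher Z=39 is smaller); Sr2+ < Rb+ (both 36 e⁻, Z=38>37); Rb+ < Br- (isoelectronic, higher Z=37 is smaller); Br- < I- (same group, period 4 vs 5).
That gives Zr4+ < Y3+ < Sr2+ < Rb+ < Br- < I-. From the largest end, number 5 is Y3+.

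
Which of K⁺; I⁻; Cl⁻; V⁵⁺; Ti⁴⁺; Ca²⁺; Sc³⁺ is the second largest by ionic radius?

V⁵⁺: 18 e⁻, Z=23, Ti⁴⁺: 18 e⁻, Z=22, Sc³⁺: 18 e⁻, Z=21, Ca²⁺: 18 e⁻, Z=20, K⁺: 18 e⁻, Z=19, Cl⁻: 18 e⁻, Z=17, I⁻: 54 e⁻, Z=53. V⁵⁺ < Ti⁴⁺ (isoelectronic, higher Z=23 is smaller); Ti⁴⁺ < Sc³⁺ (both 18 e⁻, Z=22>21); Sc³⁺ < Ca²⁺ (isoelectronic, higher Z=21 is smaller); Ca²⁺ < K⁺ (isoelectronic, higher Z=20 is smaller); K⁺ < Cl⁻ (isoelectronic, higher Z=19 is smaller); Cl⁻ < I⁻ (same group, 2 shells fewer).
Full ascending order: V⁵⁺ < Ti⁴⁺ < Sc³⁺ < Ca²⁺ < K⁺ < Cl⁻ < I⁻. Counting from the largest, position 2 is Cl⁻.

Cl⁻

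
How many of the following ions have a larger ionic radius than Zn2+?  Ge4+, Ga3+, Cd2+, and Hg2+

2

First list Z and electron count for each: Ge4+ has 28 e⁻ (Z=32), Ga3+ has 28 e⁻ (Z=31), Zn2+ has 28 e⁻ (Z=30), Cd2+ has 46 e⁻ (Z=48), Hg2+ has 78 e⁻ (Z=80). Ge4+ < Ga3+ (both 28 e⁻, Z=32>31); Ga3+ < Zn2+ (isoelectronic, higher Z=31 is smaller); Zn2+ < Cd2+ (same group, 1 shell fewer); Cd2+ < Hg2+ (same group, period 5 vs 6).
Ordering all of them (including Zn2+) by radius gives Ge4+ < Ga3+ < Zn2+ < Cd2+ < Hg2+. That's 2.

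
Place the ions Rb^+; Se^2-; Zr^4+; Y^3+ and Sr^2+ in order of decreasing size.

Each ion has 36 electrons. The ranking follows nuclear charge in reverse — greater Z gives a smaller radius. Zr^4+ (Z=40), Y^3+ (Z=39), Sr^2+ (Z=38), Rb^+ (Z=37), Se^2- (Z=34).

Se^2- > Rb^+ > Sr^2+ > Y^3+ > Zr^4+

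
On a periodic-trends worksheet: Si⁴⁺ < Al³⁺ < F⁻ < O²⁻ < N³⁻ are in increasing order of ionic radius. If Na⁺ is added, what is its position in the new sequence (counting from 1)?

These species are isoelectronic with 10 electrons. The only difference is the number of protons: Si⁴⁺ (Z=14), Al³⁺ (Z=13), Na⁺ (Z=11), F⁻ (Z=9), O²⁻ (Z=8), N³⁻ (Z=7). The strongest nuclear pull (Si⁴⁺) gives the smallest ion.
Putting Na⁺ in gives Si⁴⁺ < Al³⁺ < Na⁺ < F⁻ < O²⁻ < N³⁻; it lands at slot 3.

3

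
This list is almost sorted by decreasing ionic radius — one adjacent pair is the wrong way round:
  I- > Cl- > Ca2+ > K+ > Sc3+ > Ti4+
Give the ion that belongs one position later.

Ca2+

Check each adjacent pair. Ca2+ and K+ are reversed: Ca2+ and K+ share 18 electrons; the higher nuclear charge on Ca (Z=20) contracts it more, so Ca2+ < K+. No other neighbouring pair contradicts the periodic trends, so Ca2+ is the ion listed too early.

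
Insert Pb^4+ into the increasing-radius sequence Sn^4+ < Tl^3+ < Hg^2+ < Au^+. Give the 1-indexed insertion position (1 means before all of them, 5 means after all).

2

Tabulating Z and e⁻: Sn^4+ has 46 e⁻ (Z=50), Pb^4+ has 78 e⁻ (Z=82), Tl^3+ has 78 e⁻ (Z=81), Hg^2+ has 78 e⁻ (Z=80), Au^+ has 78 e⁻ (Z=79). Sn^4+ < Pb^4+ (same group, 1 shell fewer); Pb^4+ < Tl^3+ (both 78 e⁻, Z=82>81); Tl^3+ < Hg^2+ (isoelectronic, higher Z=81 is smaller); Hg^2+ < Au^+ (isoelectronic, higher Z=80 is smaller).
With Pb^4+ included the full order is Sn^4+ < Pb^4+ < Tl^3+ < Hg^2+ < Au^+, so it takes position 2.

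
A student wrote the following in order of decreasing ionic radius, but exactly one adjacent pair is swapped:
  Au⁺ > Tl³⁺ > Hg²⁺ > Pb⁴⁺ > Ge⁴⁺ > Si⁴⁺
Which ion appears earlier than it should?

Tl³⁺

Check each adjacent pair. Tl³⁺ and Hg²⁺ are reversed: both have 78 electrons but Z(Tl)=81 > Z(Hg)=80, so Tl³⁺ should be the smaller of the two. No other neighbouring pair contradicts the periodic trends, so Tl³⁺ is the ion listed too early.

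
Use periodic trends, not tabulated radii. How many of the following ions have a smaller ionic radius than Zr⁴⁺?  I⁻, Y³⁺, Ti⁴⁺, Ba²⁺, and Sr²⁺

1

Work out protons and electrons: Ti⁴⁺ (Z=22, 18 e⁻), Zr⁴⁺ (Z=40, 36 e⁻), Y³⁺ (Z=39, 36 e⁻), Sr²⁺ (Z=38, 36 e⁻), Ba²⁺ (Z=56, 54 e⁻), I⁻ (Z=53, 54 e⁻). Ti⁴⁺ < Zr⁴⁺ (same group, 1 shell fewer); Zr⁴⁺ < Y³⁺ (both 36 e⁻, Z=40>39); Y³⁺ < Sr²⁺ (both 36 e⁻, Z=39>38); Sr²⁺ < Ba²⁺ (same group, 1 shell fewer); Ba²⁺ < I⁻ (both 54 e⁻, Z=56>53).
Ordering all of them (including Zr⁴⁺) by radius gives Ti⁴⁺ < Zr⁴⁺ < Y³⁺ < Sr²⁺ < Ba²⁺ < I⁻. So 1 is smaller.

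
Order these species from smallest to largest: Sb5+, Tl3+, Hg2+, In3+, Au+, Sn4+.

Sb5+ < Sn4+ < In3+ < Tl3+ < Hg2+ < Au+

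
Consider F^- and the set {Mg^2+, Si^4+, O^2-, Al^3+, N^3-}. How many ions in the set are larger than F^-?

Isoelectronic series (10 e⁻ each). Size is set by nuclear charge: more protons means a smaller ion. Si^4+ (Z=14), Al^3+ (Z=13), Mg^2+ (Z=12), F^- (Z=9), O^2- (Z=8), N^3- (Z=7).
Ordering all of them (including F^-) by radius gives Si^4+ < Al^3+ < Mg^2+ < F^- < O^2- < N^3-. So 2 are larger.

2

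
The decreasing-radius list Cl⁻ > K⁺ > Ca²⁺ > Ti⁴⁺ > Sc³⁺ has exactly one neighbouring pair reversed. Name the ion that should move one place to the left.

Sc³⁺

Scanning neighbour by neighbour, only Ti⁴⁺/Sc³⁺ violates a trend: Ti⁴⁺ and Sc³⁺ share 18 electrons; the higher nuclear charge on Ti (Z=22) contracts it more, so Ti⁴⁺ < Sc³⁺. That makes Sc³⁺ the one sitting a position late relative to where it belongs.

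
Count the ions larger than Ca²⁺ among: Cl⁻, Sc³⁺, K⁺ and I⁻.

Tabulating Z and e⁻: Sc³⁺ (Z=21, 18 e⁻), Ca²⁺ (Z=20, 18 e⁻), K⁺ (Z=19, 18 e⁻), Cl⁻ (Z=17, 18 e⁻), I⁻ (Z=53, 54 e⁻). Sc³⁺ < Ca²⁺ (isoelectronic, higher Z=21 is smaller); Ca²⁺ < K⁺ (isoelectronic, higher Z=20 is smaller); K⁺ < Cl⁻ (both 18 e⁻, Z=19>17); Cl⁻ < I⁻ (same group, period 3 vs 5).
Relative to Ca²⁺, the ions that are larger are K⁺, Cl⁻, I⁻. That's 3.

3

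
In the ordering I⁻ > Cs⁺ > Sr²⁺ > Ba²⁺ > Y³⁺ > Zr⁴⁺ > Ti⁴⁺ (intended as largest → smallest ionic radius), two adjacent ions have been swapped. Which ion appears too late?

Ba²⁺

Check each adjacent pair. Sr²⁺ and Ba²⁺ are reversed: same group and charge — period 5 sits above period 6, so Sr²⁺ is smaller. No other neighbouring pair contradicts the periodic trends, so Ba²⁺ is the ion listed too late.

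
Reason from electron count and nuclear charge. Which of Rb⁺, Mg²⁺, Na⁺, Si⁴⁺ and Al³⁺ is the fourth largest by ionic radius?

Work out protons and electrons: Si⁴⁺ (Z=14, 10 e⁻), Al³⁺ (Z=13, 10 e⁻), Mg²⁺ (Z=12, 10 e⁻), Na⁺ (Z=11, 10 e⁻), Rb⁺ (Z=37, 36 e⁻). Si⁴⁺ < Al³⁺ (both 10 e⁻, Z=14>13); Al³⁺ < Mg²⁺ (isoelectronic, higher Z=13 is smaller); Mg²⁺ < Na⁺ (isoelectronic, higher Z=12 is smaller); Na⁺ < Rb⁺ (same group, period 3 vs 5).
Full ascending order: Si⁴⁺ < Al³⁺ < Mg²⁺ < Na⁺ < Rb⁺. Counting from the largest, position 4 is Al³⁺.

Al³⁺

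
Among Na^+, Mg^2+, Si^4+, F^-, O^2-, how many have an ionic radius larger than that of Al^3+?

These species are isoelectronic with 10 electrons. The only difference is the number of protons: Si^4+ (Z=14), Al^3+ (Z=13), Mg^2+ (Z=12), Na^+ (Z=11), F^- (Z=9), O^2- (Z=8). The strongest nuclear pull (Si^4+) gives the smallest ion.
Overall: Si^4+ < Al^3+ < Mg^2+ < Na^+ < F^- < O^2-. Al^3+ has 1 below it and 4 above. Count: 4.

4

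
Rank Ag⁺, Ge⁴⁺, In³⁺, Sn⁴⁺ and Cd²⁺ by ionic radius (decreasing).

Ag⁺ > Cd²⁺ > In³⁺ > Sn⁴⁺ > Ge⁴⁺

Ge⁴⁺ has 28 e⁻ (Z=32), Sn⁴⁺ has 46 e⁻ (Z=50), In³⁺ has 46 e⁻ (Z=49), Cd²⁺ has 46 e⁻ (Z=48), Ag⁺ has 46 e⁻ (Z=47). Ge⁴⁺ < Sn⁴⁺ (same group, 1 shell fewer); Sn⁴⁺ < In³⁺ (isoelectronic, higher Z=50 is smaller); In³⁺ < Cd²⁺ (isoelectronic, higher Z=49 is smaller); Cd²⁺ < Ag⁺ (both 46 e⁻, Z=48>47).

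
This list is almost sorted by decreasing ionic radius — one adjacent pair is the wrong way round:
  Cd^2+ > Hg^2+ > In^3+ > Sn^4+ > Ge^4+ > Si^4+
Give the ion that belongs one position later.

The pair Cd^2+, Hg^2+ is the wrong way round — Cd^2+ and Hg^2+ are in one column with the same charge; the lighter period-5 ion has one fewer shell and is smaller. All other adjacent pairs agree with periodic trends, so Cd^2+ is the misplaced ion.

Cd^2+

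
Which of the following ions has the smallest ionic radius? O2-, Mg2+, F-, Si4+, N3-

Si4+

Each ion has 10 electrons. The ranking follows nuclear charge in reverse — greater Z gives a smaller radius. Si4+ (Z=14), Mg2+ (Z=12), F- (Z=9), O2- (Z=8), N3- (Z=7).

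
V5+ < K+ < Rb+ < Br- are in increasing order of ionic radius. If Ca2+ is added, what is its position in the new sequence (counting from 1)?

2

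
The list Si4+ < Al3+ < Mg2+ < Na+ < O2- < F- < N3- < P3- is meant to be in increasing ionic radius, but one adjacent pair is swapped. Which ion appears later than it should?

Compare adjacent ions: both have 10 electrons but Z(F)=9 > Z(O)=8, so F- should be the smaller of the two — yet in this increasing list O2- sits before F-. Nothing else is reversed, so F- should move one place to the left.

F-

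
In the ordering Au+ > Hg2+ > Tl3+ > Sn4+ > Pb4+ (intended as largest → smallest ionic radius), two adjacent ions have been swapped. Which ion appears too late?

Pb4+

Scanning neighbour by neighbour, only Sn4+/Pb4+ violates a trend: Sn4+ and Pb4+ are in one column with the same charge; the lighter period-5 ion has one fewer shell and is smaller. That makes Pb4+ the one sitting a position late relative to where it belongs.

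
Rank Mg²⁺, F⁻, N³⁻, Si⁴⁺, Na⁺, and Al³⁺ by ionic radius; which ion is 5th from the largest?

Al³⁺

These species are isoelectronic with 10 electrons. The only difference is the number of protons: Si⁴⁺ (Z=14), Al³⁺ (Z=13), Mg²⁺ (Z=12), Na⁺ (Z=11), F⁻ (Z=9), N³⁻ (Z=7). The strongest nuclear pull (Si⁴⁺) gives the smallest ion.
That gives Si⁴⁺ < Al³⁺ < Mg²⁺ < Na⁺ < F⁻ < N³⁻. From the largest end, number 5 is Al³⁺.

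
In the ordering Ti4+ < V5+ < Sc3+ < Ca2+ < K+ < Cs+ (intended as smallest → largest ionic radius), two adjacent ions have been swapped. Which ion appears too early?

Ti4+

Check each adjacent pair. Ti4+ and V5+ are reversed: both have 18 electrons but Z(V)=23 > Z(Ti)=22, so V5+ should be the smaller of the two. No other neighbouring pair contradicts the periodic trends, so Ti4+ is the ion listed too early.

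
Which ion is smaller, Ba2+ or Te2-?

Ba2+

Isoelectronic series (54 e⁻ each). Size is set by nuclear charge: more protons means a smaller ion. Ba2+ (Z=56), Te2- (Z=52).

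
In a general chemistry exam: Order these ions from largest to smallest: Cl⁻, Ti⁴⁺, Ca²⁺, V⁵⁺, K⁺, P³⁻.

These species are isoelectronic with 18 electrons. The only difference is the number of protons: V⁵⁺ (Z=23), Ti⁴⁺ (Z=22), Ca²⁺ (Z=20), K⁺ (Z=19), Cl⁻ (Z=17), P³⁻ (Z=15). The strongest nuclear pull (V⁵⁺) gives the smallest ion.

P³⁻ > Cl⁻ > K⁺ > Ca²⁺ > Ti⁴⁺ > V⁵⁺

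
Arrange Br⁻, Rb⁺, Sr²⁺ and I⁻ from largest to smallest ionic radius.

First list Z and electron count for each: Sr²⁺ has 36 e⁻ (Z=38), Rb⁺ has 36 e⁻ (Z=37), Br⁻ has 36 e⁻ (Z=35), I⁻ has 54 e⁻ (Z=53). Sr²⁺ < Rb⁺ (both 36 e⁻, Z=38>37); Rb⁺ < Br⁻ (both 36 e⁻, Z=37>35); Br⁻ < I⁻ (same group, 1 shell fewer).

I⁻ > Br⁻ > Rb⁺ > Sr²⁺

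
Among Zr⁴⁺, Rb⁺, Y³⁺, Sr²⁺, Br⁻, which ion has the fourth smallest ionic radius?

These species are isoelectronic with 36 electrons. The only difference is the number of protons: Zr⁴⁺ (Z=40), Y³⁺ (Z=39), Sr²⁺ (Z=38), Rb⁺ (Z=37), Br⁻ (Z=35). The strongest nuclear pull (Zr⁴⁺) gives the smallest ion.
So the order is Zr⁴⁺ < Y³⁺ < Sr²⁺ < Rb⁺ < Br⁻; the 4th-smallest ion is Rb⁺.

Rb⁺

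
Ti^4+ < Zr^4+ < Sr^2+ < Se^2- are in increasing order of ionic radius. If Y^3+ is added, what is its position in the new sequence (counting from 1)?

3

Ti^4+ (Z=22, 18 e⁻), Zr^4+ (Z=40, 36 e⁻), Y^3+ (Z=39, 36 e⁻), Sr^2+ (Z=38, 36 e⁻), Se^2- (Z=34, 36 e⁻). Ti^4+ < Zr^4+ (same group, 1 shell fewer); Zr^4+ < Y^3+ (both 36 e⁻, Z=40>39); Y^3+ < Sr^2+ (isoelectronic, higher Z=39 is smaller); Sr^2+ < Se^2- (both 36 e⁻, Z=38>34).
With Y^3+ included the full order is Ti^4+ < Zr^4+ < Y^3+ < Sr^2+ < Se^2-, so it takes position 3.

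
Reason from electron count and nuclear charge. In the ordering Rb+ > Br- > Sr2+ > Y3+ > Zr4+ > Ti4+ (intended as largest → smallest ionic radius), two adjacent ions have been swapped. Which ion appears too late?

Br-

Compare adjacent ions: they are isoelectronic (36 e⁻) and Rb has more protons than Br (37 vs 35), making Rb+ smaller — yet in this decreasing list Rb+ sits before Br-. Nothing else is reversed, so Br- should move one place to the left.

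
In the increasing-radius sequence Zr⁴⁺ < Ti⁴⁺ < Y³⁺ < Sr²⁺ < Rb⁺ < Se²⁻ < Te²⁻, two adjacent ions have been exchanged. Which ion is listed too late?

Ti⁴⁺

The pair Zr⁴⁺, Ti⁴⁺ is the wrong way round — Ti⁴⁺ and Zr⁴⁺ are in one column with the same charge; the lighter period-4 ion has one fewer shell and is smaller. All other adjacent pairs agree with periodic trends, so Ti⁴⁺ is the misplaced ion.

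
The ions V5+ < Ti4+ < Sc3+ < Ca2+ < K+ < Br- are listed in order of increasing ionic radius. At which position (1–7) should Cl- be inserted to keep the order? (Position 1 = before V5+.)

Work out protons and electrons: V5+ has 18 e⁻ (Z=23), Ti4+ has 18 e⁻ (Z=22), Sc3+ has 18 e⁻ (Z=21), Ca2+ has 18 e⁻ (Z=20), K+ has 18 e⁻ (Z=19), Cl- has 18 e⁻ (Z=17), Br- has 36 e⁻ (Z=35). V5+ < Ti4+ (isoelectronic, higher Z=23 is smaller); Ti4+ < Sc3+ (both 18 e⁻, Z=22>21); Sc3+ < Ca2+ (isoelectronic, higher Z=21 is smaller); Ca2+ < K+ (isoelectronic, higher Z=20 is smaller); K+ < Cl- (both 18 e⁻, Z=19>17); Cl- < Br- (same group, 1 shell fewer).
With Cl- included the full order is V5+ < Ti4+ < Sc3+ < Ca2+ < K+ < Cl- < Br-, so it takes position 6.

6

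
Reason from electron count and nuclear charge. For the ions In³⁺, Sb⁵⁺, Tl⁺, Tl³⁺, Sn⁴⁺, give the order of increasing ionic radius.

Electron counts and nuclear charges: Sb⁵⁺ (Z=51, 46 e⁻), Sn⁴⁺ (Z=50, 46 e⁻), In³⁺ (Z=49, 46 e⁻), Tl³⁺ (Z=81, 78 e⁻), Tl⁺ (Z=81, 80 e⁻). Sb⁵⁺ < Sn⁴⁺ (isoelectronic, higher Z=51 is smaller); Sn⁴⁺ < In³⁺ (both 46 e⁻, Z=50>49); In³⁺ < Tl³⁺ (same group, period 5 vs 6); Tl³⁺ < Tl⁺ (same element, +3 vs +1).

Sb⁵⁺ < Sn⁴⁺ < In³⁺ < Tl³⁺ < Tl⁺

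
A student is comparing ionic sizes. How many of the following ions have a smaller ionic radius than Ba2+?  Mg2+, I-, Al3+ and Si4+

Si4+ has 10 e⁻ (Z=14), Al3+ has 10 e⁻ (Z=13), Mg2+ has 10 e⁻ (Z=12), Ba2+ has 54 e⁻ (Z=56), I- has 54 e⁻ (Z=53). Si4+ < Al3+ (isoelectronic, higher Z=14 is smaller); Al3+ < Mg2+ (isoelectronic, higher Z=13 is smaller); Mg2+ < Ba2+ (same group, 3 shells fewer); Ba2+ < I- (isoelectronic, higher Z=56 is smaller).
Ordering all of them (including Ba2+) by radius gives Si4+ < Al3+ < Mg2+ < Ba2+ < I-. That's 3.

3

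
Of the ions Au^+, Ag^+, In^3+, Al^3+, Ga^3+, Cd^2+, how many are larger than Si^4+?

6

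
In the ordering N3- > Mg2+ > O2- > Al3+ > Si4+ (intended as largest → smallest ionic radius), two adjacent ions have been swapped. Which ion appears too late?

Compare adjacent ions: Mg2+ and O2- share 10 electrons; the higher nuclear charge on Mg (Z=12) contracts it more, so Mg2+ < O2- — yet in this decreasing list Mg2+ sits before O2-. Nothing else is reversed, so O2- should move one place to the left.

O2-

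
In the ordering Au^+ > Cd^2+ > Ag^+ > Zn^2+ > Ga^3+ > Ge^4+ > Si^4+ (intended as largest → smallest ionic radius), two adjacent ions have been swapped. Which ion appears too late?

Ag^+

Check each adjacent pair. Cd^2+ and Ag^+ are reversed: Cd^2+ and Ag^+ share 46 electrons; the higher nuclear charge on Cd (Z=48) contracts it more, so Cd^2+ < Ag^+. No other neighbouring pair contradicts the periodic trends, so Ag^+ is the ion listed too late.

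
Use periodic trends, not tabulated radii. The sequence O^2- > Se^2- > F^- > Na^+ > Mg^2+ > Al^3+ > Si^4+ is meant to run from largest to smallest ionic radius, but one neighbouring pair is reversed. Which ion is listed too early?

O^2-

The pair O^2-, Se^2- is the wrong way round — both in group 16 with the same charge; O^2- (period 2) has the smaller radius. All other adjacent pairs agree with periodic trends, so O^2- is the misplaced ion.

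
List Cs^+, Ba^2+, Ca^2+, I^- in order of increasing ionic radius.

Ca^2+ < Ba^2+ < Cs^+ < I^-

Ca^2+: 18 e⁻, Z=20, Ba^2+: 54 e⁻, Z=56, Cs^+: 54 e⁻, Z=55, I^-: 54 e⁻, Z=53. Ca^2+ < Ba^2+ (same group, period 4 vs 6); Ba^2+ < Cs^+ (both 54 e⁻, Z=56>55); Cs^+ < I^- (both 54 e⁻, Z=55>53).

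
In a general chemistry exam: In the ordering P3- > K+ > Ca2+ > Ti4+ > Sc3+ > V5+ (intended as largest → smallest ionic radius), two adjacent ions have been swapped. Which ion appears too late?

Sc3+

Scanning neighbour by neighbour, only Ti4+/Sc3+ violates a trend: they are isoelectronic (18 e⁻) and Ti has more protons than Sc (22 vs 21), making Ti4+ smaller. That makes Sc3+ the one sitting a position late relative to where it belongs.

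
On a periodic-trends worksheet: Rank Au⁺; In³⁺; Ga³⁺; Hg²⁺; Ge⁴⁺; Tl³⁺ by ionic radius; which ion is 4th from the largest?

Tabulating Z and e⁻: Ge⁴⁺ has 28 e⁻ (Z=32), Ga³⁺ has 28 e⁻ (Z=31), In³⁺ has 46 e⁻ (Z=49), Tl³⁺ has 78 e⁻ (Z=81), Hg²⁺ has 78 e⁻ (Z=80), Au⁺ has 78 e⁻ (Z=79). Ge⁴⁺ < Ga³⁺ (both 28 e⁻, Z=32>31); Ga³⁺ < In³⁺ (same group, 1 shell fewer); In³⁺ < Tl³⁺ (same group, 1 shell fewer); Tl³⁺ < Hg²⁺ (isoelectronic, higher Z=81 is smaller); Hg²⁺ < Au⁺ (both 78 e⁻, Z=80>79).
Ordering: Ge⁴⁺ < Ga³⁺ < In³⁺ < Tl³⁺ < Hg²⁺ < Au⁺. The 4th largest is In³⁺.

In³⁺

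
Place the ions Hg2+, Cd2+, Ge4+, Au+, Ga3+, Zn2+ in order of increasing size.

Ge4+ < Ga3+ < Zn2+ < Cd2+ < Hg2+ < Au+

Work out protons and electrons: Ge4+ has 28 e⁻ (Z=32), Ga3+ has 28 e⁻ (Z=31), Zn2+ has 28 e⁻ (Z=30), Cd2+ has 46 e⁻ (Z=48), Hg2+ has 78 e⁻ (Z=80), Au+ has 78 e⁻ (Z=79). Ge4+ < Ga3+ (both 28 e⁻, Z=32>31); Ga3+ < Zn2+ (both 28 e⁻, Z=31>30); Zn2+ < Cd2+ (same group, 1 shell fewer); Cd2+ < Hg2+ (same group, 1 shell fewer); Hg2+ < Au+ (isoelectronic, higher Z=80 is smaller).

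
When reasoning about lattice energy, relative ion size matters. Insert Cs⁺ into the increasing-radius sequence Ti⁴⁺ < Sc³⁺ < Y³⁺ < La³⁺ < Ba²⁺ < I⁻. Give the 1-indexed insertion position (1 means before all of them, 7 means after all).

6

Electron counts and nuclear charges: Ti⁴⁺ has 18 e⁻ (Z=22), Sc³⁺ has 18 e⁻ (Z=21), Y³⁺ has 36 e⁻ (Z=39), La³⁺ has 54 e⁻ (Z=57), Ba²⁺ has 54 e⁻ (Z=56), Cs⁺ has 54 e⁻ (Z=55), I⁻ has 54 e⁻ (Z=53). Ti⁴⁺ < Sc³⁺ (isoelectronic, higher Z=22 is smaller); Sc³⁺ < Y³⁺ (same group, period 4 vs 5); Y³⁺ < La³⁺ (same group, period 5 vs 6); La³⁺ < Ba²⁺ (both 54 e⁻, Z=57>56); Ba²⁺ < Cs⁺ (both 54 e⁻, Z=56>55); Cs⁺ < I⁻ (both 54 e⁻, Z=55>53).
The complete sequence is Ti⁴⁺ < Sc³⁺ < Y³⁺ < La³⁺ < Ba²⁺ < Cs⁺ < I⁻. Cs⁺ sits at position 6.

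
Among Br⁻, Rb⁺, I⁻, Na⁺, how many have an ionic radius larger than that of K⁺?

3

Work out protons and electrons: Na⁺: 10 e⁻, Z=11, K⁺: 18 e⁻, Z=19, Rb⁺: 36 e⁻, Z=37, Br⁻: 36 e⁻, Z=35, I⁻: 54 e⁻, Z=53. Na⁺ < K⁺ (same group, 1 shell fewer); K⁺ < Rb⁺ (same group, 1 shell fewer); Rb⁺ < Br⁻ (isoelectronic, higher Z=37 is smaller); Br⁻ < I⁻ (same group, 1 shell fewer).
Overall: Na⁺ < K⁺ < Rb⁺ < Br⁻ < I⁻. K⁺ has 1 below it and 3 above. That's 3.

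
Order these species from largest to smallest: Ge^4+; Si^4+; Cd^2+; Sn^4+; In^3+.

Electron counts and nuclear charges: Si^4+ has 10 e⁻ (Z=14), Ge^4+ has 28 e⁻ (Z=32), Sn^4+ has 46 e⁻ (Z=50), In^3+ has 46 e⁻ (Z=49), Cd^2+ has 46 e⁻ (Z=48). Si^4+ < Ge^4+ (same group, 1 shell fewer); Ge^4+ < Sn^4+ (same group, 1 shell fewer); Sn^4+ < In^3+ (both 46 e⁻, Z=50>49); In^3+ < Cd^2+ (both 46 e⁻, Z=49>48).

Cd^2+ > In^3+ > Sn^4+ > Ge^4+ > Si^4+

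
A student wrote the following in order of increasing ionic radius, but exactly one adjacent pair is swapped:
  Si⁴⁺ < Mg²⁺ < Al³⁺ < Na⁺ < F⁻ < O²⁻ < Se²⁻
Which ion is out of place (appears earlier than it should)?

Mg²⁺

Compare adjacent ions: both have 10 electrons but Z(Al)=13 > Z(Mg)=12, so Al³⁺ should be the smaller of the two — yet in this increasing list Mg²⁺ sits before Al³⁺. Nothing else is reversed, so Mg²⁺ should move one place to the right.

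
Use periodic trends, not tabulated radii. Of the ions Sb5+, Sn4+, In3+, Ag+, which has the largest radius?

Ag+

These species are isoelectronic with 46 electrons. The only difference is the number of protons: Sb5+ (Z=51), Sn4+ (Z=50), In3+ (Z=49), Ag+ (Z=47). The strongest nuclear pull (Sb5+) gives the smallest ion.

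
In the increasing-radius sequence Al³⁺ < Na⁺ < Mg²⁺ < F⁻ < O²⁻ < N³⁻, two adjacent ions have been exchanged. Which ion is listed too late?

Mg²⁺

Scanning neighbour by neighbour, only Na⁺/Mg²⁺ violates a trend: both have 10 electrons but Z(Mg)=12 > Z(Na)=11, so Mg²⁺ should be the smaller of the two. That makes Mg²⁺ the one sitting a position late relative to where it belongs.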